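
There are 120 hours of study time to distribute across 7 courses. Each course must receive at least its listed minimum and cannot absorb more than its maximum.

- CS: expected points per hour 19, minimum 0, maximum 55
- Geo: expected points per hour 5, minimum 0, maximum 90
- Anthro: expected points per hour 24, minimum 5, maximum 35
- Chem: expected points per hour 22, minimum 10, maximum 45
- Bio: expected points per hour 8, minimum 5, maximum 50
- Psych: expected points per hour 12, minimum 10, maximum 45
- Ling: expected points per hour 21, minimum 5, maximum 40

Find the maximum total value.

2515

Meeting every minimum uses 0+0+5+10+5+10+5 = 35 hours, leaving 85.
Highest expected points per hour first: Anthro 24 > Chem 22 > Ling 21 > CS 19 > Psych 12 > Bio 8 > Geo 5.
Give Anthro 30 more to hit its cap of 35 ; 55 left.
Give Chem 35 more to hit its cap of 45 ; 20 left.
Only 20 left; Ling takes them to reach 25.
Total = 24×35 + 22×45 + 8×5 + 12×10 + 21×25 = 2515.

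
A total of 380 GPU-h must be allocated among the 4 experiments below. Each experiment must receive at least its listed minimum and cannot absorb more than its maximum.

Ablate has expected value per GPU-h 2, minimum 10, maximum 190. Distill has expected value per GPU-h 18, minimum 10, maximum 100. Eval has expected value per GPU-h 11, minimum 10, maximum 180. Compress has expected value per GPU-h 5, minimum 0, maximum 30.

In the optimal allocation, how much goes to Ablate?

Meeting every minimum uses 10+10+10+0 = 30 GPU-h, leaving 350.
Rank by expected value per GPU-h: Distill 18 > Eval 11 > Compress 5 > Ablate 2.
Give Distill 90 more to hit its cap of 100 — 260 left.
Eval takes 170 more to reach its cap of 180 — 90 left.
Compress: +30 to 30 (cap) — 60 left.
Ablate has room for 180 more but only 60 remain, so it gets 70.

70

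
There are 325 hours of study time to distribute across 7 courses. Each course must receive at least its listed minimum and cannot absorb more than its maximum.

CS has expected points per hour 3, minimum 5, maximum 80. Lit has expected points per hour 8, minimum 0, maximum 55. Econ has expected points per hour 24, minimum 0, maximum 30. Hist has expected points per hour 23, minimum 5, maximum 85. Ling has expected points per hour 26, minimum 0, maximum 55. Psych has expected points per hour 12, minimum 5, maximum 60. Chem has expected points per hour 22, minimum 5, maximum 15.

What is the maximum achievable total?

5670

Meeting every minimum uses 5+0+0+5+0+5+5 = 20 hours, leaving 305.
Highest expected points per hour first: Ling 26 > Econ 24 > Hist 23 > Chem 22 > Psych 12 > Lit 8 > CS 3.
Ling: +55 to 55 (cap) ; 250 left.
Econ: +30 to 30 (cap) ; 220 left.
Hist takes 80 more to reach its cap of 85 ; 140 left.
Chem: +10 to 15 (cap) ; 130 left.
Psych takes 55 more to reach its cap of 60 ; 75 left.
Lit takes 55 more to reach its cap of 55 ; 20 left.
Only 20 left; CS takes them to reach 25.
Total = 3×25 + 8×55 + 24×30 + 23×85 + 26×55 + 12×60 + 22×15 = 5670.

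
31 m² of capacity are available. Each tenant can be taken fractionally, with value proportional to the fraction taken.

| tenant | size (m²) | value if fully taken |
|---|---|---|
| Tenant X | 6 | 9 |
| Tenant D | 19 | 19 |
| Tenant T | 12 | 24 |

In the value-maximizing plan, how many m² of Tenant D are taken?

Sort by value density: Tenant T 24/12≈2, Tenant X 9/6≈1.5, Tenant D 19/19≈1.
Tenant T: take in full, 12 m² for value 24 → 19 left.
All 6 m² of Tenant X fit (value 9) → 13 remain.
Only 13 m² remain; take 13/19 of Tenant D for value 19×13/19 = 13.

13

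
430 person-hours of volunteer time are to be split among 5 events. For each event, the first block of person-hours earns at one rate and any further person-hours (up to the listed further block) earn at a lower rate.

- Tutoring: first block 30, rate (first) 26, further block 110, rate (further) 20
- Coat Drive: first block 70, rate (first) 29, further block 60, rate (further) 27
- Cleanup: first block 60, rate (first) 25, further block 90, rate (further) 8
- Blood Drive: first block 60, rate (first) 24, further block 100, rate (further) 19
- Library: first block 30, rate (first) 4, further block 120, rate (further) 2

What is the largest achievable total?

Rank every tier by rate: Coat Drive/tier1 29 > Coat Drive/tier2 27 > Tutoring/tier1 26 > Cleanup/tier1 25 > Blood Drive/tier1 24 > Tutoring/tier2 20 > Blood Drive/tier2 19 > Cleanup/tier2 8 > Library/tier1 4 > Library/tier2 2.
Coat Drive/tier1 (29): +70 ; 360 left.
Coat Drive tier2 at 27: fill all 60 ; 300 left.
Tutoring/tier1 (26): +30 ; 270 left.
Cleanup tier1 at 25: fill all 60 ; 210 left.
Fill Blood Drive tier1 block (60 at 24) ; 150 left.
Fill Tutoring tier2 block (110 at 20) ; 40 left.
40 remain; put them into Blood Drive tier2 at 19.
Total = 29×70 + 27×60 + 26×30 + 25×60 + 24×60 + 20×110 + 19×40 = 10330.

10330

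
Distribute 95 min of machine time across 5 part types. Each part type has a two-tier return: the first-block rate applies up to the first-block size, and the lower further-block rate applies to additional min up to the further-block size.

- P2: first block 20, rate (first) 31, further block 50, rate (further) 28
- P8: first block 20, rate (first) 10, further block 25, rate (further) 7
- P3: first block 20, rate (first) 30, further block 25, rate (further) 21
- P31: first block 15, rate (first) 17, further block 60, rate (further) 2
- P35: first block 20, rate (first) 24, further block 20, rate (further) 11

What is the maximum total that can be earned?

Order all 10 blocks by rate: P2/tier1 31 > P3/tier1 30 > P2/tier2 28 > P35/tier1 24 > P3/tier2 21 > P31/tier1 17 > P35/tier2 11 > P8/tier1 10 > P8/tier2 7 > P31/tier2 2.
P2/tier1 (31): +20 — 75 left.
Fill P3 tier1 block (20 at 30) — 55 left.
P2/tier2 (28): +50 — 5 left.
P35/tier1: +5 of 20 at 24; pool empty.
Total = 31×20 + 30×20 + 28×50 + 24×5 = 2740.

2740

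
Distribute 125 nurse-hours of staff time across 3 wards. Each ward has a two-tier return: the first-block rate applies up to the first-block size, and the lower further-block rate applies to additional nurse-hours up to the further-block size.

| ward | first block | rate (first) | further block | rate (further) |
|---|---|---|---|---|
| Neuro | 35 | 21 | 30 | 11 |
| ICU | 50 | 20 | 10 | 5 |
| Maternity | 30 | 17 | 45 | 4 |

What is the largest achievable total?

Order all 6 blocks by rate: Neuro/first 21 > ICU/first 20 > Maternity/first 17 > Neuro/second 11 > ICU/second 5 > Maternity/second 4.
Neuro/first (21): +35 ; 90 left.
ICU/first (20): +50 ; 40 left.
Fill Maternity first block (30 at 17) ; 10 left.
10 remain; put them into Neuro second at 11.
Total = 21×35 + 20×50 + 17×30 + 11×10 = 2355.

2355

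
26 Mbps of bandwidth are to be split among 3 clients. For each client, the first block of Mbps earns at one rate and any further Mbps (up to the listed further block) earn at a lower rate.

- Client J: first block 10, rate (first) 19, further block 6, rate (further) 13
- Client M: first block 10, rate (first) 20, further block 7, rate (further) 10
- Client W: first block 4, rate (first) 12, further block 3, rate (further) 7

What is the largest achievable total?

Rank every tier by rate: Client M/tier1 20 > Client J/tier1 19 > Client J/tier2 13 > Client W/tier1 12 > Client M/tier2 10 > Client W/tier2 7.
Client M/tier1 (20): +10 — 16 left.
Client J tier1 at 19: fill all 10 — 6 left.
Fill Client J tier2 block (6 at 13) — 0 left.
Total = 20×10 + 19×10 + 13×6 = 468.

468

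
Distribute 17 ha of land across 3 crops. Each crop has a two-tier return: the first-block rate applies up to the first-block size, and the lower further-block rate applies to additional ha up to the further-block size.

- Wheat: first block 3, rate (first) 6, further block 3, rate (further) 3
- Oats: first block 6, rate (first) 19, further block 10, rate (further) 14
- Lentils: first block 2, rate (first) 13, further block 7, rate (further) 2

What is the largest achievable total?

Rank every tier by rate: Oats/tier1 19 > Oats/tier2 14 > Lentils/tier1 13 > Wheat/tier1 6 > Wheat/tier2 3 > Lentils/tier2 2.
Oats/tier1 (19): +6 ; 11 left.
Fill Oats tier2 block (10 at 14) ; 1 left.
Lentils/tier1: +1 of 2 at 13; pool empty.
Total = 19×6 + 14×10 + 13×1 = 267.

267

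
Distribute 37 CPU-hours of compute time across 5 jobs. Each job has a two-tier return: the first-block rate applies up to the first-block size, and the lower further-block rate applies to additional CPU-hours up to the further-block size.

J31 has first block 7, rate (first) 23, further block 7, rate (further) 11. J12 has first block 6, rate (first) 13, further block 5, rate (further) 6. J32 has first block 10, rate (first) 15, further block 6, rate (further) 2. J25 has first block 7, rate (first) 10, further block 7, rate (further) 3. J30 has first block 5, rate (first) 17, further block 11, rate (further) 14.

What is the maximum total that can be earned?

602

Order all 10 blocks by rate: J31/first 23 > J30/first 17 > J32/first 15 > J30/second 14 > J12/first 13 > J31/second 11 > J25/first 10 > J12/second 6 > J25/second 3 > J32/second 2.
J31 first at 23: fill all 7 → 30 left.
J30/first (17): +5 → 25 left.
J32/first (15): +10 → 15 left.
J30/second (14): +11 → 4 left.
J12 first at 13: only 4 left, fill 4.
Total = 23×7 + 17×5 + 15×10 + 14×11 + 13×4 = 602.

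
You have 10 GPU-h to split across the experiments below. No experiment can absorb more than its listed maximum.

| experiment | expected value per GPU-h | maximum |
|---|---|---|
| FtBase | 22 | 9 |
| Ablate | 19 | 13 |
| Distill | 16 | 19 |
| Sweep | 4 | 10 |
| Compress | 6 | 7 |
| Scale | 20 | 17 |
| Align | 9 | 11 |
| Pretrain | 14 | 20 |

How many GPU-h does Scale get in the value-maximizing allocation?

Rank by expected value per GPU-h: FtBase 22 > Scale 20 > Ablate 19 > Distill 16 > Pretrain 14 > Align 9 > Compress 6 > Sweep 4.
FtBase: +9 to 9 (cap) ; 1 left.
Scale: +1 (room for 17) → 1. Pool exhausted.

1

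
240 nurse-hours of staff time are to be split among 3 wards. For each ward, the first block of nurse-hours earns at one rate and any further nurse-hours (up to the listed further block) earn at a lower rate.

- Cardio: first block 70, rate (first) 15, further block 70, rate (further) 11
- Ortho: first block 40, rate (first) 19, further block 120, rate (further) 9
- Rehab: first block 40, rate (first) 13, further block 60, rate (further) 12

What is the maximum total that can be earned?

3380

Treat each block as its own option and order by rate: Ortho/tier1 19 > Cardio/tier1 15 > Rehab/tier1 13 > Rehab/tier2 12 > Cardio/tier2 11 > Ortho/tier2 9.
Ortho/tier1 (19): +40 → 200 left.
Cardio/tier1 (15): +70 → 130 left.
Rehab/tier1 (13): +40 → 90 left.
Rehab tier2 at 12: fill all 60 → 30 left.
Cardio/tier2: +30 of 70 at 11; pool empty.
Total = 19×40 + 15×70 + 13×40 + 12×60 + 11×30 = 3380.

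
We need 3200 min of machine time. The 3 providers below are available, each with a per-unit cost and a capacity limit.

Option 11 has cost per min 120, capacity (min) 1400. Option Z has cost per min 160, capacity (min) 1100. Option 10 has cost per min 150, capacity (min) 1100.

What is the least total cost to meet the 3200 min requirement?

Fill from the cheapest provider first.
Take 1400 from Option 11 at 120 ; need 1800 more.
Option 10 at 150: take all 1100 min ; 700 still needed.
Take 700 from Option Z at 160 to finish.
Cost = 1400×120 + 1100×150 + 700×160 = 445000.

445000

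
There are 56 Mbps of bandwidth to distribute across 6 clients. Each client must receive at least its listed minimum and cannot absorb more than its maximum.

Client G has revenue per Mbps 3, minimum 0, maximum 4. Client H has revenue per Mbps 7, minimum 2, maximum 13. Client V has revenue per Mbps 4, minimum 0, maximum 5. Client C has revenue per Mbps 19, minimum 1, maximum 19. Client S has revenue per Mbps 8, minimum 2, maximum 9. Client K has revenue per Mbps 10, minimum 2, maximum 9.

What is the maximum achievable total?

637

Meeting every minimum uses 0+2+0+1+2+2 = 7 Mbps, leaving 49.
Order the clients by revenue per Mbps: Client C 19 > Client K 10 > Client S 8 > Client H 7 > Client V 4 > Client G 3.
Client C: +18 to 19 (cap) — 31 left.
Client K: +7 to 9 (cap) — 24 left.
Client S takes 7 more to reach its cap of 9 — 17 left.
Client H takes 11 more to reach its cap of 13 — 6 left.
Client V takes 5 more to reach its cap of 5 — 1 left.
Client G: +1 (room for 4) → 1. Pool exhausted.
Total = 3×1 + 7×13 + 4×5 + 19×19 + 8×9 + 10×9 = 637.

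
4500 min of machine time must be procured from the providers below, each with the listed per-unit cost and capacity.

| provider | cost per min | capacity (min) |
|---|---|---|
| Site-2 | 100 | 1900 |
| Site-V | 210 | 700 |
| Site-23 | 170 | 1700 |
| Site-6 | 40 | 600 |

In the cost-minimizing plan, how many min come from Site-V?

300

Use providers in increasing cost order.
Site-6 (40): use full 600 ; 3900 min to go.
Site-2 (100): use full 1900 ; 2000 min to go.
Take 1700 from Site-23 at 170 ; need 300 more.
Site-V at 210: take 300 of its 700 ; requirement met.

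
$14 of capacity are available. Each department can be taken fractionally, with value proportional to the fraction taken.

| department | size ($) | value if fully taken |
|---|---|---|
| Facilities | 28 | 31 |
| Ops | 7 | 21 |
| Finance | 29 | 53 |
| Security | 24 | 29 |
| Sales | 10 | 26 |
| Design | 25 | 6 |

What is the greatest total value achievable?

39.2

Rank by value-to-size ratio: Ops 21/7≈3, Sales 26/10≈2.6, Finance 53/29≈1.83, Security 29/24≈1.21, Facilities 31/28≈1.11, Design 6/25≈0.24.
Ops: take in full, 7 $ for value 21 — 7 left.
Fill the last 7 $ with part of Sales: 7/10 of it earns 18.2.
Total value = 39.2.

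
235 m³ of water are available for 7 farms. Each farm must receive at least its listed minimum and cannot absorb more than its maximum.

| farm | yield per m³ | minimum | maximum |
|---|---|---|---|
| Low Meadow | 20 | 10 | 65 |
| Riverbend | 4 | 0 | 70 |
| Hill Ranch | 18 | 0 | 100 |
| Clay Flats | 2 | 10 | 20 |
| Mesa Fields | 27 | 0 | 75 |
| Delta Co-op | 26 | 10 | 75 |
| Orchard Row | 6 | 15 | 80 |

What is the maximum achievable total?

Meeting every minimum uses 10+0+0+10+0+10+15 = 45 m³, leaving 190.
Rank by yield per m³: Mesa Fields 27 > Delta Co-op 26 > Low Meadow 20 > Hill Ranch 18 > Orchard Row 6 > Riverbend 4 > Clay Flats 2.
Give Mesa Fields 75 more to hit its cap of 75 — 115 left.
Give Delta Co-op 65 more to hit its cap of 75 — 50 left.
Only 50 left; Low Meadow takes them to reach 60.
Total = 20×60 + 2×10 + 27×75 + 26×75 + 6×15 = 5285.

5285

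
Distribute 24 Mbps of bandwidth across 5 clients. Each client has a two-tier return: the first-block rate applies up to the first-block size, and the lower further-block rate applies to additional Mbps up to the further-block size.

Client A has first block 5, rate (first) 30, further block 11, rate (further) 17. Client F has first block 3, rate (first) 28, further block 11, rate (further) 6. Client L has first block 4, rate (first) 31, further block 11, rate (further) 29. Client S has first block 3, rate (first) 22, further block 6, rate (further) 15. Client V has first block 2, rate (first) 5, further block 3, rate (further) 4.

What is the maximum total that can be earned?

699

Rank every tier by rate: Client L/first 31 > Client A/first 30 > Client L/second 29 > Client F/first 28 > Client S/first 22 > Client A/second 17 > Client S/second 15 > Client F/second 6 > Client V/first 5 > Client V/second 4.
Client L/first (31): +4 → 20 left.
Client A/first (30): +5 → 15 left.
Client L/second (29): +11 → 4 left.
Client F/first (28): +3 → 1 left.
1 remain; put them into Client S first at 22.
Total = 31×4 + 30×5 + 29×11 + 28×3 + 22×1 = 699.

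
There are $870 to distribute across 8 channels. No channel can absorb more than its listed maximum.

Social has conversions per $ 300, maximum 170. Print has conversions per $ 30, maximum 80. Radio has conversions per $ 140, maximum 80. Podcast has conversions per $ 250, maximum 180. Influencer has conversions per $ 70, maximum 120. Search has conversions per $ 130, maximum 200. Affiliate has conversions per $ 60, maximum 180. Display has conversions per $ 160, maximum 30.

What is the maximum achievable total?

151800

Highest conversions per $ first: Social 300 > Podcast 250 > Display 160 > Radio 140 > Search 130 > Influencer 70 > Affiliate 60 > Print 30.
Give Social 170 to hit its cap of 170 ; 700 left.
Give Podcast 180 to hit its cap of 180 ; 520 left.
Display: +30 to 30 (cap) ; 490 left.
Radio takes 80 to reach its cap of 80 ; 410 left.
Search takes 200 to reach its cap of 200 ; 210 left.
Influencer: +120 to 120 (cap) ; 90 left.
Affiliate: +90 (room for 180) → 90. Pool exhausted.
Total = 300×170 + 140×80 + 250×180 + 70×120 + 130×200 + 60×90 + 160×30 = 151800.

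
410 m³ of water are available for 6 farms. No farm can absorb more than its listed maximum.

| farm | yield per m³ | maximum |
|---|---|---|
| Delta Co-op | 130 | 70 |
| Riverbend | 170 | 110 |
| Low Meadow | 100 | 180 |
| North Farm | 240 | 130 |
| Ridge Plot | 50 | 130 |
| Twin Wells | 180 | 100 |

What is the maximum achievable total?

Rank by yield per m³: North Farm 240 > Twin Wells 180 > Riverbend 170 > Delta Co-op 130 > Low Meadow 100 > Ridge Plot 50.
Give North Farm 130 to hit its cap of 130 → 280 left.
Give Twin Wells 100 to hit its cap of 100 → 180 left.
Riverbend: +110 to 110 (cap) → 70 left.
Give Delta Co-op 70 to hit its cap of 70 → 0 left.
Total = 130×70 + 170×110 + 240×130 + 180×100 = 77000.

77000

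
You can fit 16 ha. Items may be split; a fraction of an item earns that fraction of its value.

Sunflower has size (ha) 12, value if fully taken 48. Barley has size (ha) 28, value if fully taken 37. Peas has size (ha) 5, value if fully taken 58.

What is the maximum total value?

Sort by value density: Peas 58/5≈11.6, Sunflower 48/12≈4, Barley 37/28≈1.32.
All 5 ha of Peas fit (value 58) → 11 remain.
Fill the last 11 ha with part of Sunflower: 11/12 of it earns 44.
Total value = 102.

102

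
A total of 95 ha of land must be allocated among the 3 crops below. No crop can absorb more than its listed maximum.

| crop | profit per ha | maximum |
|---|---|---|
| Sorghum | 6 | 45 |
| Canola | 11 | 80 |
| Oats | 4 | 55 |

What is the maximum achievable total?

Order the crops by profit per ha: Canola 11 > Sorghum 6 > Oats 4.
Canola: +80 to 80 (cap) ; 15 left.
Sorghum: +15 (room for 45) → 15. Pool exhausted.
Total = 6×15 + 11×80 = 970.

970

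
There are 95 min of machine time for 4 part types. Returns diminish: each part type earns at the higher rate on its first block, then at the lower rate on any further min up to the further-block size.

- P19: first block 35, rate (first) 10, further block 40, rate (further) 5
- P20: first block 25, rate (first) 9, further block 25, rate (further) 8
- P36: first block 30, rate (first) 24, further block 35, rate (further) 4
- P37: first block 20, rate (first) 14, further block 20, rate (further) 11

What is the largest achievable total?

1470

Rank every tier by rate: P36/first 24 > P37/first 14 > P37/second 11 > P19/first 10 > P20/first 9 > P20/second 8 > P19/second 5 > P36/second 4.
P36/first (24): +30 — 65 left.
P37/first (14): +20 — 45 left.
Fill P37 second block (20 at 11) — 25 left.
P19 first at 10: only 25 left, fill 25.
Total = 24×30 + 14×20 + 11×20 + 10×25 = 1470.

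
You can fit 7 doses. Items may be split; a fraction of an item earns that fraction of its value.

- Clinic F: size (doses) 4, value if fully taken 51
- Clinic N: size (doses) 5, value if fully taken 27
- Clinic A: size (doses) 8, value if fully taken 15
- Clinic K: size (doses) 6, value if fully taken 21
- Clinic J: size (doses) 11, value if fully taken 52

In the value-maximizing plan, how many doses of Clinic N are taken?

3

Best value per unit of size first: Clinic F 51/4≈12.8, Clinic N 27/5≈5.4, Clinic J 52/11≈4.73, Clinic K 21/6≈3.5, Clinic A 15/8≈1.88.
All 4 doses of Clinic F fit (value 51) → 3 remain.
Fill the last 3 doses with part of Clinic N: 3/5 of it earns 16.2.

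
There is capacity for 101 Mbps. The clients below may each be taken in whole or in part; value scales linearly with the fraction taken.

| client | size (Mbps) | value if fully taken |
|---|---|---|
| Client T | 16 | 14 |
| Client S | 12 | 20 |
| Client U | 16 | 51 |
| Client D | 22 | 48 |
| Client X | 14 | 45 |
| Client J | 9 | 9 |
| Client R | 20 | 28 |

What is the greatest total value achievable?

208

Rank by value-to-size ratio: Client X 45/14≈3.21, Client U 51/16≈3.19, Client D 48/22≈2.18, Client S 20/12≈1.67, Client R 28/20≈1.4, Client J 9/9≈1, Client T 14/16≈0.875.
Take all of Client X (14 Mbps, value 45) ; 87 Mbps left.
All 16 Mbps of Client U fit (value 51) ; 71 remain.
Client D: take in full, 22 Mbps for value 48 ; 49 left.
Client S: take in full, 12 Mbps for value 20 ; 37 left.
All 20 Mbps of Client R fit (value 28) ; 17 remain.
All 9 Mbps of Client J fit (value 9) ; 8 remain.
8 Mbps left: a 8/16 share of Client T gives 14×8/16 = 7.
Total value = 208.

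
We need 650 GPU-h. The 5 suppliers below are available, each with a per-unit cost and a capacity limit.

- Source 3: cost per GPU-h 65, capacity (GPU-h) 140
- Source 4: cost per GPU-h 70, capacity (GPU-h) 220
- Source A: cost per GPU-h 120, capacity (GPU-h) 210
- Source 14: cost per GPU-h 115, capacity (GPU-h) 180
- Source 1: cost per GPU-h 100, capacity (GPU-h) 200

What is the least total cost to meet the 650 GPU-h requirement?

Fill from the cheapest supplier first.
Source 3 (65): use full 140 → 510 GPU-h to go.
Source 4 at 70: take all 220 GPU-h → 290 still needed.
Source 1 at 100: take all 200 GPU-h → 90 still needed.
Source 14 at 115: take 90 of its 180 → requirement met.
Source A: unused.
Cost = 140×65 + 220×70 + 200×100 + 90×115 = 54850.

54850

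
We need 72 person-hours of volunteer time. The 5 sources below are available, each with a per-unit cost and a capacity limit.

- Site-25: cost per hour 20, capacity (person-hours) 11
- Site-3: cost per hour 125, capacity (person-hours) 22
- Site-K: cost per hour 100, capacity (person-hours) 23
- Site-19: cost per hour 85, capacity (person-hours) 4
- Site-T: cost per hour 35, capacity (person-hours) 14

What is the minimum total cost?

Fill from the cheapest source first.
Site-25 (20): use full 11 — 61 person-hours to go.
Site-T at 35: take all 14 person-hours — 47 still needed.
Take 4 from Site-19 at 85 — need 43 more.
Site-K (100): use full 23 — 20 person-hours to go.
Site-3 at 125: take 20 of its 22 — requirement met.
Cost = 11×20 + 14×35 + 4×85 + 23×100 + 20×125 = 5850.

5850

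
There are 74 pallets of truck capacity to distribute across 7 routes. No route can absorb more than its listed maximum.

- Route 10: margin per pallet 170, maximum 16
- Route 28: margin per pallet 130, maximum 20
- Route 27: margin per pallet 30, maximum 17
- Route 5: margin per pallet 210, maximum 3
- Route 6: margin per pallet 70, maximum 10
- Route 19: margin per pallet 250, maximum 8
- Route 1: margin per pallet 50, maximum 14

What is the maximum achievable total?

9440

Highest margin per pallet first: Route 19 250 > Route 5 210 > Route 10 170 > Route 28 130 > Route 6 70 > Route 1 50 > Route 27 30.
Route 19: +8 to 8 (cap) ; 66 left.
Route 5 takes 3 to reach its cap of 3 ; 63 left.
Route 10 takes 16 to reach its cap of 16 ; 47 left.
Route 28 takes 20 to reach its cap of 20 ; 27 left.
Route 6 takes 10 to reach its cap of 10 ; 17 left.
Route 1: +14 to 14 (cap) ; 3 left.
Route 27 has room for 17 but only 3 remain, so it gets 3.
Total = 170×16 + 130×20 + 30×3 + 210×3 + 70×10 + 250×8 + 50×14 = 9440.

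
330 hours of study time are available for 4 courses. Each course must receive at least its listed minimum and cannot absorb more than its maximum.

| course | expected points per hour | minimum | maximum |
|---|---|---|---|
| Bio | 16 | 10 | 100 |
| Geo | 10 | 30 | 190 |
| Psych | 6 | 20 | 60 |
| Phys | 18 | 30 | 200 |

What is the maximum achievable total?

5300

Meeting every minimum uses 10+30+20+30 = 90 hours, leaving 240.
Order the courses by expected points per hour: Phys 18 > Bio 16 > Geo 10 > Psych 6.
Phys: +170 to 200 (cap) — 70 left.
Bio has room for 90 more but only 70 remain, so it gets 80.
Total = 16×80 + 10×30 + 6×20 + 18×200 = 5300.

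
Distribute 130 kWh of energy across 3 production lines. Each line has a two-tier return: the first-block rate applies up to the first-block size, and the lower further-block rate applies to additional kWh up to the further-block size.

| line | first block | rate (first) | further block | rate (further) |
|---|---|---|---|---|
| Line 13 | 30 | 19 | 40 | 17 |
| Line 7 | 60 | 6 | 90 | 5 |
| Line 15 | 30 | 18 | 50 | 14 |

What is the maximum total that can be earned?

Treat each block as its own option and order by rate: Line 13/tier1 19 > Line 15/tier1 18 > Line 13/tier2 17 > Line 15/tier2 14 > Line 7/tier1 6 > Line 7/tier2 5.
Fill Line 13 tier1 block (30 at 19) — 100 left.
Line 15/tier1 (18): +30 — 70 left.
Fill Line 13 tier2 block (40 at 17) — 30 left.
Line 15 tier2 at 14: only 30 left, fill 30.
Total = 19×30 + 18×30 + 17×40 + 14×30 = 2210.

2210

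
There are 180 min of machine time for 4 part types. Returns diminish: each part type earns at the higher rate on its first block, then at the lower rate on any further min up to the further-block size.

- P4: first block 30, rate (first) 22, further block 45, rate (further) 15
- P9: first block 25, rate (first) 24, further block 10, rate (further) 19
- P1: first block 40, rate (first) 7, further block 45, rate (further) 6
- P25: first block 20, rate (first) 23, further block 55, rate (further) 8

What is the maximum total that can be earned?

Order all 8 blocks by rate: P9/tier1 24 > P25/tier1 23 > P4/tier1 22 > P9/tier2 19 > P4/tier2 15 > P25/tier2 8 > P1/tier1 7 > P1/tier2 6.
P9/tier1 (24): +25 ; 155 left.
P25 tier1 at 23: fill all 20 ; 135 left.
P4/tier1 (22): +30 ; 105 left.
Fill P9 tier2 block (10 at 19) ; 95 left.
P4/tier2 (15): +45 ; 50 left.
50 remain; put them into P25 tier2 at 8.
Total = 24×25 + 23×20 + 22×30 + 19×10 + 15×45 + 8×50 = 2985.

2985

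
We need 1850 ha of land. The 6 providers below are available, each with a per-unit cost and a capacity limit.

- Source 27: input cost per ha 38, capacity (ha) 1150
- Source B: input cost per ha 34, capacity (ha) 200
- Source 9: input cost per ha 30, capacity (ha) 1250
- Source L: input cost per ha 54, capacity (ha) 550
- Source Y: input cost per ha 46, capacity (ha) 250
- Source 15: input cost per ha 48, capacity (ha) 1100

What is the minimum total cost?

Fill from the cheapest provider first.
Source 9 (30): use full 1250 → 600 ha to go.
Source B at 34: take all 200 ha → 400 still needed.
Source 27 at 38: take 400 of its 1150 → requirement met.
Source Y, Source 15, Source L: unused.
Cost = 1250×30 + 200×34 + 400×38 = 59500.

59500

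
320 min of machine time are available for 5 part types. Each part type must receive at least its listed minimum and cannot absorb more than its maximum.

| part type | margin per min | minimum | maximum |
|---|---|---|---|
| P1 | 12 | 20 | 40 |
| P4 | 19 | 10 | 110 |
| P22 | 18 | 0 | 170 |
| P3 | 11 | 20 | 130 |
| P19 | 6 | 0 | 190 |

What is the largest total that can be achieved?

Meeting every minimum uses 20+10+0+20+0 = 50 min, leaving 270.
Highest margin per min first: P4 19 > P22 18 > P1 12 > P3 11 > P19 6.
P4: +100 to 110 (cap) — 170 left.
P22 takes 170 more to reach its cap of 170 — 0 left.
Total = 12×20 + 19×110 + 18×170 + 11×20 = 5610.

5610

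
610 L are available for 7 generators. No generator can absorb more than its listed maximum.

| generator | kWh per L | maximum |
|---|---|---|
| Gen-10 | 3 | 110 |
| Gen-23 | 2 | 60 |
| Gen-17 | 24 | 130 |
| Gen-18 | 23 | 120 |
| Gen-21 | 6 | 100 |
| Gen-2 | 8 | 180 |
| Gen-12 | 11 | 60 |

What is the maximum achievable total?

Order the generators by kWh per L: Gen-17 24 > Gen-18 23 > Gen-12 11 > Gen-2 8 > Gen-21 6 > Gen-10 3 > Gen-23 2.
Give Gen-17 130 to hit its cap of 130 ; 480 left.
Gen-18 takes 120 to reach its cap of 120 ; 360 left.
Gen-12: +60 to 60 (cap) ; 300 left.
Give Gen-2 180 to hit its cap of 180 ; 120 left.
Gen-21 takes 100 to reach its cap of 100 ; 20 left.
Gen-10: +20 (room for 110) → 20. Pool exhausted.
Total = 3×20 + 24×130 + 23×120 + 6×100 + 8×180 + 11×60 = 8640.

8640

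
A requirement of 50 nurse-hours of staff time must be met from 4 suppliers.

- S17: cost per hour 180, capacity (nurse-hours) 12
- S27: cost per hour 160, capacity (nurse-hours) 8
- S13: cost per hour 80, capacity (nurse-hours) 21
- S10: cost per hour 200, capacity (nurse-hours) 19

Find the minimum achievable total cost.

6920

Use suppliers in increasing cost order.
S13 (80): use full 21 — 29 nurse-hours to go.
S27 (160): use full 8 — 21 nurse-hours to go.
S17 (180): use full 12 — 9 nurse-hours to go.
S10 (200): take the remaining 9 — done.
Cost = 21×80 + 8×160 + 12×180 + 9×200 = 6920.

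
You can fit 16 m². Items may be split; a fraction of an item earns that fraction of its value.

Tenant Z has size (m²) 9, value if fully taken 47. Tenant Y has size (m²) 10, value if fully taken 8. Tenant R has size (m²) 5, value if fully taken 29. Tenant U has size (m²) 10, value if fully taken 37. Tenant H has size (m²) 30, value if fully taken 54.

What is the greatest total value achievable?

Sort by value density: Tenant R 29/5≈5.8, Tenant Z 47/9≈5.22, Tenant U 37/10≈3.7, Tenant H 54/30≈1.8, Tenant Y 8/10≈0.8.
Take all of Tenant R (5 m², value 29) → 11 m² left.
All 9 m² of Tenant Z fit (value 47) → 2 remain.
Fill the last 2 m² with part of Tenant U: 2/10 of it earns 7.4.
Total value = 83.4.

83.4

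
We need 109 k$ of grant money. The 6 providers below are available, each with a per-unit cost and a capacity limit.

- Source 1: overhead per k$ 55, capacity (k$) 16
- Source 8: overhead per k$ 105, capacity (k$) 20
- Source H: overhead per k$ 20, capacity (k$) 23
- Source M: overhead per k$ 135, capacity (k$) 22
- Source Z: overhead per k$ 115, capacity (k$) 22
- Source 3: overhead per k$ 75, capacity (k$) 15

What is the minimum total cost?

8850

Use providers in increasing cost order.
Source H at 20: take all 23 k$ — 86 still needed.
Take 16 from Source 1 at 55 — need 70 more.
Source 3 (75): use full 15 — 55 k$ to go.
Source 8 at 105: take all 20 k$ — 35 still needed.
Source Z at 115: take all 22 k$ — 13 still needed.
Source M (135): take the remaining 13 — done.
Cost = 23×20 + 16×55 + 15×75 + 20×105 + 22×115 + 13×135 = 8850.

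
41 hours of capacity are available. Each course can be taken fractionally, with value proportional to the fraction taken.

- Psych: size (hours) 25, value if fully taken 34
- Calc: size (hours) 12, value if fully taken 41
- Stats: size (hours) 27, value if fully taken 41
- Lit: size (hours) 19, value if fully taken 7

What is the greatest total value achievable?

Best value per unit of size first: Calc 41/12≈3.42, Stats 41/27≈1.52, Psych 34/25≈1.36, Lit 7/19≈0.368.
Calc: take in full, 12 hours for value 41 → 29 left.
Stats: take in full, 27 hours for value 41 → 2 left.
2 hours left: a 2/25 share of Psych gives 34×2/25 = 2.72.
Total value = 84.72.

84.72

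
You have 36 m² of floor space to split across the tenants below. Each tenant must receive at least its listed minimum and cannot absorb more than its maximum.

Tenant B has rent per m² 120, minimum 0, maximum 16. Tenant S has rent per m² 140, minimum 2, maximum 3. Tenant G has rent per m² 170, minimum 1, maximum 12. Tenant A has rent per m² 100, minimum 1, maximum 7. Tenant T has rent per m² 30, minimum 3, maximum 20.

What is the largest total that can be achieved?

4670

Meeting every minimum uses 0+2+1+1+3 = 7 m², leaving 29.
Order the tenants by rent per m²: Tenant G 170 > Tenant S 140 > Tenant B 120 > Tenant A 100 > Tenant T 30.
Give Tenant G 11 more to hit its cap of 12 — 18 left.
Give Tenant S 1 more to hit its cap of 3 — 17 left.
Tenant B: +16 to 16 (cap) — 1 left.
Tenant A has room for 6 more but only 1 remain, so it gets 2.
Total = 120×16 + 140×3 + 170×12 + 100×2 + 30×3 = 4670.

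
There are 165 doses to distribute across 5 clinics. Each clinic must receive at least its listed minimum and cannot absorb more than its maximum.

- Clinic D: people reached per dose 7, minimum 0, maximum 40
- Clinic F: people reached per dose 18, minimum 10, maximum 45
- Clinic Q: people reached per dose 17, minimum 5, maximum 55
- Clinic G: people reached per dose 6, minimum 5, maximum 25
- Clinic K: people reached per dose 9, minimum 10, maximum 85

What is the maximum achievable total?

2315

Meeting every minimum uses 0+10+5+5+10 = 30 doses, leaving 135.
Highest people reached per dose first: Clinic F 18 > Clinic Q 17 > Clinic K 9 > Clinic D 7 > Clinic G 6.
Give Clinic F 35 more to hit its cap of 45 — 100 left.
Clinic Q: +50 to 55 (cap) — 50 left.
Only 50 left; Clinic K takes them to reach 60.
Total = 18×45 + 17×55 + 6×5 + 9×60 = 2315.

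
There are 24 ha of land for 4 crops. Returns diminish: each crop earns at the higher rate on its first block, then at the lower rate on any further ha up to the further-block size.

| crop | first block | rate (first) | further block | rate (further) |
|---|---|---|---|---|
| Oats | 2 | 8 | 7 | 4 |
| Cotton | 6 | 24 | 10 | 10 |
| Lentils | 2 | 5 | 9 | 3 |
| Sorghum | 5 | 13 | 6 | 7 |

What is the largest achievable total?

332

Rank every tier by rate: Cotton/tier1 24 > Sorghum/tier1 13 > Cotton/tier2 10 > Oats/tier1 8 > Sorghum/tier2 7 > Lentils/tier1 5 > Oats/tier2 4 > Lentils/tier2 3.
Fill Cotton tier1 block (6 at 24) — 18 left.
Sorghum tier1 at 13: fill all 5 — 13 left.
Cotton tier2 at 10: fill all 10 — 3 left.
Oats tier1 at 8: fill all 2 — 1 left.
1 remain; put them into Sorghum tier2 at 7.
Total = 24×6 + 13×5 + 10×10 + 8×2 + 7×1 = 332.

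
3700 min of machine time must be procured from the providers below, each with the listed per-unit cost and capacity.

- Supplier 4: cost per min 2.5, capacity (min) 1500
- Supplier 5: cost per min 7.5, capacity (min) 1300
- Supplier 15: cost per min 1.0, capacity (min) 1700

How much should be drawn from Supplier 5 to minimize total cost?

Use providers in increasing cost order.
Supplier 15 (1.0): use full 1700 — 2000 min to go.
Supplier 4 at 2.5: take all 1500 min — 500 still needed.
Supplier 5 at 7.5: take 500 of its 1300 — requirement met.

500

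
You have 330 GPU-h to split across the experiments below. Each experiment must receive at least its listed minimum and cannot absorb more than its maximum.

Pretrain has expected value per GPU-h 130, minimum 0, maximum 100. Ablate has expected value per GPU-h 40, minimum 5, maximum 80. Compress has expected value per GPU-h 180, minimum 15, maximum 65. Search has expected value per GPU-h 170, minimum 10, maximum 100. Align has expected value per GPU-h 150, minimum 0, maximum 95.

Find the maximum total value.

51600

Meeting every minimum uses 0+5+15+10+0 = 30 GPU-h, leaving 300.
Highest expected value per GPU-h first: Compress 180 > Search 170 > Align 150 > Pretrain 130 > Ablate 40.
Compress takes 50 more to reach its cap of 65 — 250 left.
Search takes 90 more to reach its cap of 100 — 160 left.
Align takes 95 more to reach its cap of 95 — 65 left.
Only 65 left; Pretrain takes them to reach 65.
Total = 130×65 + 40×5 + 180×65 + 170×100 + 150×95 = 51600.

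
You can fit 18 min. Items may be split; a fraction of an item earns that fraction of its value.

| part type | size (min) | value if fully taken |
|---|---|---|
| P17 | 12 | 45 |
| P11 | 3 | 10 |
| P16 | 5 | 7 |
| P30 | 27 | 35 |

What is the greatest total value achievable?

Best value per unit of size first: P17 45/12≈3.75, P11 10/3≈3.33, P16 7/5≈1.4, P30 35/27≈1.3.
Take all of P17 (12 min, value 45) → 6 min left.
P11: take in full, 3 min for value 10 → 3 left.
Only 3 min remain; take 3/5 of P16 for value 7×3/5 = 4.2.
Total value = 59.2.

59.2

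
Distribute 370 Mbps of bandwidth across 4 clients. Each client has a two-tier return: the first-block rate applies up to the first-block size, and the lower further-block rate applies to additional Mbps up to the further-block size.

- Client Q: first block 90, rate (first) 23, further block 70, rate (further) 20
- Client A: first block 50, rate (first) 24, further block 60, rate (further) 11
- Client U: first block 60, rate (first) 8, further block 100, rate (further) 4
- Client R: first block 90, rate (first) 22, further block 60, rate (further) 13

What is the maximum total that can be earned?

Order all 8 blocks by rate: Client A/T1 24 > Client Q/T1 23 > Client R/T1 22 > Client Q/T2 20 > Client R/T2 13 > Client A/T2 11 > Client U/T1 8 > Client U/T2 4.
Client A T1 at 24: fill all 50 — 320 left.
Fill Client Q T1 block (90 at 23) — 230 left.
Client R T1 at 22: fill all 90 — 140 left.
Client Q/T2 (20): +70 — 70 left.
Fill Client R T2 block (60 at 13) — 10 left.
Client A T2 at 11: only 10 left, fill 10.
Total = 24×50 + 23×90 + 22×90 + 20×70 + 13×60 + 11×10 = 7540.

7540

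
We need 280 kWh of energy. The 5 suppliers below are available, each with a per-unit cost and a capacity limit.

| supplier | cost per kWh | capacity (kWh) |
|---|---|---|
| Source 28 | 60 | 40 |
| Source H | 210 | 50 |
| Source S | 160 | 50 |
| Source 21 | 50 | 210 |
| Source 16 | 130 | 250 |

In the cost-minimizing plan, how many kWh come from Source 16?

Use suppliers in increasing cost order.
Source 21 (50): use full 210 ; 70 kWh to go.
Take 40 from Source 28 at 60 ; need 30 more.
Take 30 from Source 16 at 130 to finish.
Source S, Source H: unused.

30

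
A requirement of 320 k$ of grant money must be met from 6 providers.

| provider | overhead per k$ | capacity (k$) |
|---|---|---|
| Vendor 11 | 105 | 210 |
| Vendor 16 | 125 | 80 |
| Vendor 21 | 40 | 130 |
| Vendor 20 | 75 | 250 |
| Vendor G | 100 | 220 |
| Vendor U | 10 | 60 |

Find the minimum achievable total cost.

15550

Fill from the cheapest provider first.
Vendor U (10): use full 60 — 260 k$ to go.
Take 130 from Vendor 21 at 40 — need 130 more.
Vendor 20 at 75: take 130 of its 250 — requirement met.
Vendor G, Vendor 11, Vendor 16: unused.
Cost = 60×10 + 130×40 + 130×75 = 15550.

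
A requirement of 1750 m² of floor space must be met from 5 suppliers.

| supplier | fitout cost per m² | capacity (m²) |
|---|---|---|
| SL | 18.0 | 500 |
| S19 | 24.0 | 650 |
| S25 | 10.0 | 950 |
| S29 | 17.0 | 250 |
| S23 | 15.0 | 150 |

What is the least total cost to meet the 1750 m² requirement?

Use suppliers in increasing cost order.
Take 950 from S25 at 10.0 ; need 800 more.
S23 at 15.0: take all 150 m² ; 650 still needed.
Take 250 from S29 at 17.0 ; need 400 more.
Take 400 from SL at 18.0 to finish.
S19: unused.
Cost = 950×10.0 + 150×15.0 + 250×17.0 + 400×18.0 = 23200.

23200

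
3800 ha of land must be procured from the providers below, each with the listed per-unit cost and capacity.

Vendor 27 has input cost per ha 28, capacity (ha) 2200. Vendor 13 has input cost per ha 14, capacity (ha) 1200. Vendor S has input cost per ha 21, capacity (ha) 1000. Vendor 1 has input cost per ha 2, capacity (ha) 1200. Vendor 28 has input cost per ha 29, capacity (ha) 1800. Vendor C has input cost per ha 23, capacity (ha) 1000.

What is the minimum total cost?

49400

Use providers in increasing cost order.
Vendor 1 (2): use full 1200 → 2600 ha to go.
Take 1200 from Vendor 13 at 14 → need 1400 more.
Vendor S at 21: take all 1000 ha → 400 still needed.
Take 400 from Vendor C at 23 to finish.
Vendor 27, Vendor 28: unused.
Cost = 1200×2 + 1200×14 + 1000×21 + 400×23 = 49400.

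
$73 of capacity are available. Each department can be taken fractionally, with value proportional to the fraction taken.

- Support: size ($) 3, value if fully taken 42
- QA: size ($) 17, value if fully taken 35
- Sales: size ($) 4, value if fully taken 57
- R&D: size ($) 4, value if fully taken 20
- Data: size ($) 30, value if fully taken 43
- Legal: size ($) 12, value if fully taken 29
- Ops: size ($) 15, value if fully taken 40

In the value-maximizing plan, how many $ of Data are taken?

Best value per unit of size first: Sales 57/4≈14.2, Support 42/3≈14, R&D 20/4≈5, Ops 40/15≈2.67, Legal 29/12≈2.42, QA 35/17≈2.06, Data 43/30≈1.43.
All 4 $ of Sales fit (value 57) — 69 remain.
All 3 $ of Support fit (value 42) — 66 remain.
Take all of R&D (4 $, value 20) — 62 $ left.
Take all of Ops (15 $, value 40) — 47 $ left.
All 12 $ of Legal fit (value 29) — 35 remain.
Take all of QA (17 $, value 35) — 18 $ left.
18 $ left: a 18/30 share of Data gives 43×18/30 = 25.8.

18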